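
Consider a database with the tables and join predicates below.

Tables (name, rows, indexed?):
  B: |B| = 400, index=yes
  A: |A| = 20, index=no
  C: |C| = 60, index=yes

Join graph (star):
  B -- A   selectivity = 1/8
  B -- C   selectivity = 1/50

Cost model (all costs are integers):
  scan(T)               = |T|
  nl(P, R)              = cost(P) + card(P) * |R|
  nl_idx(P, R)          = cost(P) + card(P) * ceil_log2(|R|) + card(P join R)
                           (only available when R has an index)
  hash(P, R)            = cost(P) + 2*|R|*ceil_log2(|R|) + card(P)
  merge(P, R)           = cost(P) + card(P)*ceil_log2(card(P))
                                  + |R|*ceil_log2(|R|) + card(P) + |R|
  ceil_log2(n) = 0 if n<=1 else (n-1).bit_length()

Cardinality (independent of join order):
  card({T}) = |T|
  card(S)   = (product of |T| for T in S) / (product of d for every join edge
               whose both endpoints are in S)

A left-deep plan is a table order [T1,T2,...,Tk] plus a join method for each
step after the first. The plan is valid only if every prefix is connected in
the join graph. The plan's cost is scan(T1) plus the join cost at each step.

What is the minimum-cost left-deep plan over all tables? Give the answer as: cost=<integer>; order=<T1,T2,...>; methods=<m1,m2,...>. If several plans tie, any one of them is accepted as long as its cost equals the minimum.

cost=1760; order=C,B,A; methods=nl_idx,hash

Selinger DP (subsets sized 1..n):
  {B}: scan cost=400, card=400
  {A}: scan cost=20, card=20
  {C}: scan cost=60, card=60
  {AB}: card=1000; try (A,hash)→1000, (B,nl_idx)→1200, (B,merge)→4140, (A,merge)→4520, (B,hash)→7240, (B,nl)→8020 …(+1); best=1000 via (A,hash)
  {BC}: card=480; try (B,nl_idx)→1080, (C,hash)→1520, (C,nl_idx)→3280, (B,merge)→4480, (C,merge)→4820, (B,hash)→7320 …(+2); best=1080 via (B,nl_idx)
  {ABC}: card=1200; try (A,hash)→1760, (C,hash)→2720, (A,merge)→6000, (C,nl_idx)→8200, (A,nl)→10680, (C,merge)→12420 …(+1); best=1760 via (A,hash)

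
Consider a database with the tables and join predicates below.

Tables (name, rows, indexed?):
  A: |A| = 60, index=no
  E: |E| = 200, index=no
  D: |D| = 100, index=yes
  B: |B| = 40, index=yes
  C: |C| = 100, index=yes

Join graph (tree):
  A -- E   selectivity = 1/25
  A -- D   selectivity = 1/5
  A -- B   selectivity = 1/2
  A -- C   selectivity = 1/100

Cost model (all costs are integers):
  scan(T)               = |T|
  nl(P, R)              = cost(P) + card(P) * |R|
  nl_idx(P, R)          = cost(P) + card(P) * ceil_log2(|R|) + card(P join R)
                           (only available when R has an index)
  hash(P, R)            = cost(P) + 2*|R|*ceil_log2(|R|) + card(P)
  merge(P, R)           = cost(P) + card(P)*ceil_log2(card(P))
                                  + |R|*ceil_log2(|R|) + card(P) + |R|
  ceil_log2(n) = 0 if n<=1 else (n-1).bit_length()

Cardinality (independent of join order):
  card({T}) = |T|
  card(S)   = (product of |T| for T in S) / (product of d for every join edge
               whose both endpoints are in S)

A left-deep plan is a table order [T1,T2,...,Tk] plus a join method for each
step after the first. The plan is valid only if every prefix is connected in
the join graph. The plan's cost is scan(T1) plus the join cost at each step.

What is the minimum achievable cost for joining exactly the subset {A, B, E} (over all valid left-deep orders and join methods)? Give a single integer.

2080

Selinger DP over subsets of {A,B,E}:
  {A}: scan cost=60, card=60
  {E}: scan cost=200, card=200
  {B}: scan cost=40, card=40
  {AE}: card=480; try (A,hash)→1120, (E,merge)→2280, (A,merge)→2420, (E,hash)→3320, (E,nl)→12060, (A,nl)→12200; best=1120 via (A,hash)
  {AB}: card=1200; try (B,hash)→600, (A,merge)→740, (B,merge)→760, (A,hash)→800, (B,nl_idx)→1620, (A,nl)→2440 …(+1); best=600 via (B,hash)
  {ABE}: card=9600; try (B,hash)→2080, (E,hash)→5000, (B,merge)→6200, (B,nl_idx)→13600, (E,merge)→16800, (B,nl)→20320 …(+1); best=2080 via (B,hash)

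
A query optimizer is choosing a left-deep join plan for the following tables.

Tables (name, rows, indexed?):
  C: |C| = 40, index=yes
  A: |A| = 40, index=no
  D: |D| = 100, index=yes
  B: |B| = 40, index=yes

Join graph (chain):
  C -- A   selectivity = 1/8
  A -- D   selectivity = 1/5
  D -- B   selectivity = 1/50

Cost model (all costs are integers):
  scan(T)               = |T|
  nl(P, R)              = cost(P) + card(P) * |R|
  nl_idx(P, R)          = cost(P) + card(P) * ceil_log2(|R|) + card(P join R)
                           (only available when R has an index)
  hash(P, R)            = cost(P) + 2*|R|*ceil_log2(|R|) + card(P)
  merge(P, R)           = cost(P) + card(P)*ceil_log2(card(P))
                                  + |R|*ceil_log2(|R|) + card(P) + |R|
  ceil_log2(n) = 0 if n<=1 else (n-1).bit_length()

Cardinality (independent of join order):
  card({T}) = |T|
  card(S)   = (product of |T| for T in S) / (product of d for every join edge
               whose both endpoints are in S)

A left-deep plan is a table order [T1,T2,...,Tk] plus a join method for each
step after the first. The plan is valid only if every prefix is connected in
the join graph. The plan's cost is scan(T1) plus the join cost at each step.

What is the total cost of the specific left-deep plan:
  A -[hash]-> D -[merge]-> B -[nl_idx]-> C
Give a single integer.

step 1: scan A: cost=40, card=40
step 2: join D via hash
    card(P join D) = 40*100/(5) = 800
    cost = 40 + 2*100*7 + 40 = 1480
step 3: join B via merge
    card(P join B) = 800*40/(50) = 640
    cost = 1480 + 800*10 + 40*6 + 800 + 40 = 10560
step 4: join C via nl_idx
    card(P join C) = 640*40/(8) = 3200
    cost = 10560 + 640*6 + 3200 = 17600

17600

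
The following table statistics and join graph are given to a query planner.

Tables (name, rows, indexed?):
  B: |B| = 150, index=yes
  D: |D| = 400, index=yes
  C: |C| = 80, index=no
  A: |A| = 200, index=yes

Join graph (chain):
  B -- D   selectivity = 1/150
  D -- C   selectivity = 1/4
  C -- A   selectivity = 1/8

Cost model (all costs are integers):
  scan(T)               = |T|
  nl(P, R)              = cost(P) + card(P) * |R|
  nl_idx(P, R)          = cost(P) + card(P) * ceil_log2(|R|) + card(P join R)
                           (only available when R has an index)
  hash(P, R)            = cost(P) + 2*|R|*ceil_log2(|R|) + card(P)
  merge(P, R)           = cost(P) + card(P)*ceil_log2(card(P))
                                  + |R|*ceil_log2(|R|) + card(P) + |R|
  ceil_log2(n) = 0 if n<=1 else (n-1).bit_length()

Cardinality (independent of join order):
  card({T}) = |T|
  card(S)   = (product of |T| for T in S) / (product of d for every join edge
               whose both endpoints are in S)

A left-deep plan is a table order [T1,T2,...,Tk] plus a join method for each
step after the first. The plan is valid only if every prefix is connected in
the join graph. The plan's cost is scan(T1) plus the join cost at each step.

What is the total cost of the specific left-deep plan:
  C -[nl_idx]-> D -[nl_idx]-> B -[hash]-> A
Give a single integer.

92000

step 1: scan C: cost=80, card=80
step 2: join D via nl_idx
    card(P join D) = 80*400/(4) = 8000
    cost = 80 + 80*9 + 8000 = 8800
step 3: join B via nl_idx
    card(P join B) = 8000*150/(150) = 8000
    cost = 8800 + 8000*8 + 8000 = 80800
step 4: join A via hash
    card(P join A) = 8000*200/(8) = 200000
    cost = 80800 + 2*200*8 + 8000 = 92000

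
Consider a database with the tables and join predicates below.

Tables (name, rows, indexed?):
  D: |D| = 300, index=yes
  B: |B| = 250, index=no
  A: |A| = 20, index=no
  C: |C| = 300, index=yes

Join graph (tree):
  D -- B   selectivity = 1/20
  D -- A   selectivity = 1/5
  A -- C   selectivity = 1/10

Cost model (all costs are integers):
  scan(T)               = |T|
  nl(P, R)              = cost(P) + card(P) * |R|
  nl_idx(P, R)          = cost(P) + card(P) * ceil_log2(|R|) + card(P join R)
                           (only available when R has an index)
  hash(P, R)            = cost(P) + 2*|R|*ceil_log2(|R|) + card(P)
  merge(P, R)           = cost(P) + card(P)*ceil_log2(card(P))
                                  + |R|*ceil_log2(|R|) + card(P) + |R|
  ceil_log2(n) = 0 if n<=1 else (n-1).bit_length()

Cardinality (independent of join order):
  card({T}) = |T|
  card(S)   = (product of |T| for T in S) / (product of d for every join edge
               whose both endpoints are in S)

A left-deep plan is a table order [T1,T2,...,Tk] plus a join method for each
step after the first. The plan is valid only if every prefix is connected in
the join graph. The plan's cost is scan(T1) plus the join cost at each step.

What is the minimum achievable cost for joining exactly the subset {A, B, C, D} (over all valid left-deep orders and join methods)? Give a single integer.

26400

Selinger DP over subsets of {A,B,C,D}:
  {D}: scan cost=300, card=300
  {B}: scan cost=250, card=250
  {A}: scan cost=20, card=20
  {C}: scan cost=300, card=300
  {BD}: card=3750; try (B,hash)→4600, (D,merge)→5500, (B,merge)→5550, (D,hash)→5900, (D,nl_idx)→6250, (D,nl)→75250 …(+1); best=4600 via (B,hash)
  {AD}: card=1200; try (A,hash)→800, (D,nl_idx)→1400, (D,merge)→3140, (A,merge)→3420, (D,hash)→5440, (D,nl)→6020 …(+1); best=800 via (A,hash)
  {AC}: card=600; try (C,nl_idx)→800, (A,hash)→800, (C,merge)→3140, (A,merge)→3420, (C,hash)→5440, (C,nl)→6020 …(+1); best=800 via (C,nl_idx)
  {ABD}: card=15000; try (B,hash)→6000, (A,hash)→8550, (B,merge)→17450, (A,merge)→53470, (A,nl)→79600, (B,nl)→300800; best=6000 via (B,hash)
  {ACD}: card=36000; try (D,hash)→6800, (C,hash)→7400, (D,merge)→10400, (C,merge)→18200, (D,nl_idx)→42200, (C,nl_idx)→47600 …(+2); best=6800 via (D,hash)
  {ABCD}: card=450000; try (C,hash)→26400, (B,hash)→46800, (C,merge)→234000, (C,nl_idx)→591000, (B,merge)→621050, (C,nl)→4506000 …(+1); best=26400 via (C,hash)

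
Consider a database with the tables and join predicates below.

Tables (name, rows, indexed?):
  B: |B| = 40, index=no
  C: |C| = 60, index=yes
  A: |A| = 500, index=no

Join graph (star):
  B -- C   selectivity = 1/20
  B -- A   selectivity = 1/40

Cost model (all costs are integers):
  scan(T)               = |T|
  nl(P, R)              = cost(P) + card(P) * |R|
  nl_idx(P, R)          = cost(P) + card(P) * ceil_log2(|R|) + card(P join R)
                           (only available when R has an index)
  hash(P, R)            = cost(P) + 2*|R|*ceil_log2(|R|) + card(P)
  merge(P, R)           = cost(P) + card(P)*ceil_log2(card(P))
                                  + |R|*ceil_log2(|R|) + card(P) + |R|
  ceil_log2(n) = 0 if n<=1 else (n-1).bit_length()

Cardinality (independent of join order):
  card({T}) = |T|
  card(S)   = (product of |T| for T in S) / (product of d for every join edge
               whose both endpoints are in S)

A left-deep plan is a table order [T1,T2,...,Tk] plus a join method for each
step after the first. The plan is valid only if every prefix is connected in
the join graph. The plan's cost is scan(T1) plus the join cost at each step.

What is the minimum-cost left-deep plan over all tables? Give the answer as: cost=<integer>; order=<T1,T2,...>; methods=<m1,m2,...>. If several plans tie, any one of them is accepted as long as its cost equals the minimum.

Selinger DP (subsets sized 1..n):
  {B}: scan cost=40, card=40
  {C}: scan cost=60, card=60
  {A}: scan cost=500, card=500
  {BC}: card=120; try (C,nl_idx)→400, (B,hash)→600, (C,merge)→740, (B,merge)→760, (C,hash)→800, (C,nl)→2440 …(+1); best=400 via (C,nl_idx)
  {AB}: card=500; try (B,hash)→1480, (A,merge)→5320, (B,merge)→5780, (A,hash)→9080, (A,nl)→20040, (B,nl)→20500; best=1480 via (B,hash)
  {ABC}: card=1500; try (C,hash)→2700, (C,nl_idx)→5980, (A,merge)→6360, (C,merge)→6900, (A,hash)→9520, (C,nl)→31480 …(+1); best=2700 via (C,hash)

cost=2700; order=A,B,C; methods=hash,hash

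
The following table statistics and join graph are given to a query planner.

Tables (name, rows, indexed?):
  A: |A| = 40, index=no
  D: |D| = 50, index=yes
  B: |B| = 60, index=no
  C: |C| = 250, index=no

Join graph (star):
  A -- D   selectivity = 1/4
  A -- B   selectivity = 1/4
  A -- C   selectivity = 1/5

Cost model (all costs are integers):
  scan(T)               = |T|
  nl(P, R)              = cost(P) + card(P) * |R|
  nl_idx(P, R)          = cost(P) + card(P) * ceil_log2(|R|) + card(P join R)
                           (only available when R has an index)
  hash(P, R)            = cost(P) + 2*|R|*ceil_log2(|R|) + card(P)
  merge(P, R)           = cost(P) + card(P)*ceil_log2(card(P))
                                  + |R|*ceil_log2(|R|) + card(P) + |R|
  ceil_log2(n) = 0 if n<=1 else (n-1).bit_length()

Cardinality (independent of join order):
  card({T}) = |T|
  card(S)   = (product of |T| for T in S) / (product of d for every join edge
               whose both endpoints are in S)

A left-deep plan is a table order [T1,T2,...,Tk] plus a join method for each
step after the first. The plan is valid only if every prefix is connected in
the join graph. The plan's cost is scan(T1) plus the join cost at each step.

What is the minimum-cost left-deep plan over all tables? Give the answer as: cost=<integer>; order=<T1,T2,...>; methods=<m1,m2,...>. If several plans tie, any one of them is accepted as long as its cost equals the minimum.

cost=13300; order=B,A,D,C; methods=hash,hash,hash

Selinger DP (subsets sized 1..n):
  {A}: scan cost=40, card=40
  {D}: scan cost=50, card=50
  {B}: scan cost=60, card=60
  {C}: scan cost=250, card=250
  {AD}: card=500; try (A,hash)→580, (D,merge)→670, (D,hash)→680, (A,merge)→680, (D,nl_idx)→780, (D,nl)→2040 …(+1); best=580 via (A,hash)
  {AB}: card=600; try (A,hash)→600, (B,merge)→740, (A,merge)→760, (B,hash)→800, (B,nl)→2440, (A,nl)→2460; best=600 via (A,hash)
  {AC}: card=2000; try (A,hash)→980, (C,merge)→2570, (A,merge)→2780, (C,hash)→4080, (C,nl)→10040, (A,nl)→10250; best=980 via (A,hash)
  {ABD}: card=7500; try (D,hash)→1800, (B,hash)→1800, (B,merge)→6000, (D,merge)→7550, (D,nl_idx)→11700, (B,nl)→30580 …(+1); best=1800 via (D,hash)
  {ACD}: card=25000; try (D,hash)→3580, (C,hash)→5080, (C,merge)→7830, (D,merge)→25330, (D,nl_idx)→37980, (D,nl)→100980 …(+1); best=3580 via (D,hash)
  {ABC}: card=30000; try (B,hash)→3700, (C,hash)→5200, (C,merge)→9450, (B,merge)→25400, (B,nl)→120980, (C,nl)→150600; best=3700 via (B,hash)
  {ABCD}: card=375000; try (C,hash)→13300, (B,hash)→29300, (D,hash)→34300, (C,merge)→109050, (B,merge)→404000, (D,merge)→484050 …(+4); best=13300 via (C,hash)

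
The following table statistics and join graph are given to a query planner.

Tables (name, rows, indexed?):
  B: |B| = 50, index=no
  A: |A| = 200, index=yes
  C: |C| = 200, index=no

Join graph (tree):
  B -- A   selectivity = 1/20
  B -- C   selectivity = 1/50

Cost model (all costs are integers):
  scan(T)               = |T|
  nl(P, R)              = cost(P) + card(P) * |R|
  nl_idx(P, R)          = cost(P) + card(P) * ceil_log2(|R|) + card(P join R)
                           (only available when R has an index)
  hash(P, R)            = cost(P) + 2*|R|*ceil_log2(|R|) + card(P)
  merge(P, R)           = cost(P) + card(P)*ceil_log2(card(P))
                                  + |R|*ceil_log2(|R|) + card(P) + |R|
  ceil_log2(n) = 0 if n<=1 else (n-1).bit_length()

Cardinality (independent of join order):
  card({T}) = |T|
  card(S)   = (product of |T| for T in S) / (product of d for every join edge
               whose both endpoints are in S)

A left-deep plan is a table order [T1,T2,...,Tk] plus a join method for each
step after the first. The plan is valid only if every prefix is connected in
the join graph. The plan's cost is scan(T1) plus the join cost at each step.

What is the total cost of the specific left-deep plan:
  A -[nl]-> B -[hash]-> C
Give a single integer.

13900

step 1: scan A: cost=200, card=200
step 2: join B via nl
    card(P join B) = 200*50/(20) = 500
    cost = 200 + 200*50 = 10200
step 3: join C via hash
    card(P join C) = 500*200/(50) = 2000
    cost = 10200 + 2*200*8 + 500 = 13900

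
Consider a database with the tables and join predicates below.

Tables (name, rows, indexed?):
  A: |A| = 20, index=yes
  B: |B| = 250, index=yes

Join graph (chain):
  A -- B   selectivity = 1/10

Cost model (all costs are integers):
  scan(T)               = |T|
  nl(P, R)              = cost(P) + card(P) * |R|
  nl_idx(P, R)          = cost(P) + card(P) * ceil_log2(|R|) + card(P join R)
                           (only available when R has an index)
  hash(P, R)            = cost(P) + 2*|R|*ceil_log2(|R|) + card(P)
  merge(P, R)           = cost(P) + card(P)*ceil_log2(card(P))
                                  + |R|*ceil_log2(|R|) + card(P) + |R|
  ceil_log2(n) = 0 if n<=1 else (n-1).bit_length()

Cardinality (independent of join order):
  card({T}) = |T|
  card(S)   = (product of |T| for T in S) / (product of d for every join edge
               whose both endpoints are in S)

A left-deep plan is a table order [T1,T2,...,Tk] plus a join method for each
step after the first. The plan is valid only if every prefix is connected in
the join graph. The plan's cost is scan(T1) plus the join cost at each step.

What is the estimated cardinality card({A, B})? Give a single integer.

Tables in S: A(20), B(250)
Edges inside S: A-B(d=10)
numerator = 20 * 250 = 5000
denominator = 10 = 10
card(S) = 5000 / 10 = 500

500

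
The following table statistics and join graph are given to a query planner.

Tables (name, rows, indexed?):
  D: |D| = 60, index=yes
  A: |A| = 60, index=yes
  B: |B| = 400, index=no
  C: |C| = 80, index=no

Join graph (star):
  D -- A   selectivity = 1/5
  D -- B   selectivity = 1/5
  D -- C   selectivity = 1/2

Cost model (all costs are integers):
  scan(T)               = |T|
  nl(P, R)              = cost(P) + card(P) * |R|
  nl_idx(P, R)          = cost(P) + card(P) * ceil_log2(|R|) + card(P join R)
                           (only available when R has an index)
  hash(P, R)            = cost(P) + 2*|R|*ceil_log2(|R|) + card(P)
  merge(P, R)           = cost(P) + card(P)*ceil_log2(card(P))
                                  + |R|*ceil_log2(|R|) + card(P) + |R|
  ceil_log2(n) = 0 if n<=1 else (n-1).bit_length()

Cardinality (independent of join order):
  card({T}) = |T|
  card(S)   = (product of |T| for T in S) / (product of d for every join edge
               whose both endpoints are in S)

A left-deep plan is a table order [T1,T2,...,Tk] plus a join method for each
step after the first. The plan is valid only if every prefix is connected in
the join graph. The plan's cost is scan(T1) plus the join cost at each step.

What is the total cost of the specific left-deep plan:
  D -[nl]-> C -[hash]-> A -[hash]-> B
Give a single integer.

43980

step 1: scan D: cost=60, card=60
step 2: join C via nl
    card(P join C) = 60*80/(2) = 2400
    cost = 60 + 60*80 = 4860
step 3: join A via hash
    card(P join A) = 2400*60/(5) = 28800
    cost = 4860 + 2*60*6 + 2400 = 7980
step 4: join B via hash
    card(P join B) = 28800*400/(5) = 2304000
    cost = 7980 + 2*400*9 + 28800 = 43980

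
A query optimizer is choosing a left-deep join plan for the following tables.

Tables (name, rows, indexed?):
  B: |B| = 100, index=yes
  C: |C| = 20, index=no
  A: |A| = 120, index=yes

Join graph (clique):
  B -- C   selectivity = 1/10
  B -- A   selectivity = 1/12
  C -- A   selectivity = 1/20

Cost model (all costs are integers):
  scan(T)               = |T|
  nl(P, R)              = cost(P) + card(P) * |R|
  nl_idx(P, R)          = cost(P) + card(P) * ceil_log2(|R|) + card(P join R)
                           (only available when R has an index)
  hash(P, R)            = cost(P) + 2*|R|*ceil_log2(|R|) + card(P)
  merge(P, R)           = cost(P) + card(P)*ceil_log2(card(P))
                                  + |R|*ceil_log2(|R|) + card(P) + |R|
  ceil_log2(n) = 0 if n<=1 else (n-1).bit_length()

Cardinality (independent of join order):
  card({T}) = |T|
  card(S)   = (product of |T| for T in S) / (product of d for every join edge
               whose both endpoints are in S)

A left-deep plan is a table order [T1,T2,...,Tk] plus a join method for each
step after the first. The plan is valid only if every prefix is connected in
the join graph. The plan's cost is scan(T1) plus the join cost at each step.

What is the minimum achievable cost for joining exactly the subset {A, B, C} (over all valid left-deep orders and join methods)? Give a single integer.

Selinger DP over subsets of {A,B,C}:
  {B}: scan cost=100, card=100
  {C}: scan cost=20, card=20
  {A}: scan cost=120, card=120
  {BC}: card=200; try (B,nl_idx)→360, (C,hash)→400, (B,merge)→940, (C,merge)→1020, (B,hash)→1440, (B,nl)→2020 …(+1); best=360 via (B,nl_idx)
  {AB}: card=1000; try (B,hash)→1640, (A,nl_idx)→1800, (A,merge)→1860, (B,merge)→1880, (A,hash)→1880, (B,nl_idx)→1960 …(+2); best=1640 via (B,hash)
  {AC}: card=120; try (A,nl_idx)→280, (C,hash)→440, (A,merge)→1100, (C,merge)→1200, (A,hash)→1720, (A,nl)→2420 …(+1); best=280 via (A,nl_idx)
  {ABC}: card=100; try (B,nl_idx)→1220, (B,hash)→1800, (A,nl_idx)→1860, (B,merge)→2040, (A,hash)→2240, (C,hash)→2840 …(+5); best=1220 via (B,nl_idx)

1220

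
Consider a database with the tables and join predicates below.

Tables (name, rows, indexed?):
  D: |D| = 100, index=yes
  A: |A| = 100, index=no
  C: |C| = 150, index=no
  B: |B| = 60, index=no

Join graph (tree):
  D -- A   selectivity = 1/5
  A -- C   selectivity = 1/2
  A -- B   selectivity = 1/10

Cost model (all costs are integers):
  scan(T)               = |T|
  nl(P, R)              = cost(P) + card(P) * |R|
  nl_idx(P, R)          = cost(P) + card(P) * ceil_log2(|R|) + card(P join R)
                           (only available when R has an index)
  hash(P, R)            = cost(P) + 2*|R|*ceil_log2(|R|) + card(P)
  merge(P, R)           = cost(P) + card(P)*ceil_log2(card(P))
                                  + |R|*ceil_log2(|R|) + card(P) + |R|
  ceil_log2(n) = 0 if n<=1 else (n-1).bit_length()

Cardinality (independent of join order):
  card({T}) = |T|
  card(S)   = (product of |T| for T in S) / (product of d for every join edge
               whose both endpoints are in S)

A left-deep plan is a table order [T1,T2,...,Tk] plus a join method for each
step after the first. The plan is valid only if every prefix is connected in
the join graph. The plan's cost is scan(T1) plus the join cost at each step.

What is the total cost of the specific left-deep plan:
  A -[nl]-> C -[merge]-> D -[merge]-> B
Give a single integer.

step 1: scan A: cost=100, card=100
step 2: join C via nl
    card(P join C) = 100*150/(2) = 7500
    cost = 100 + 100*150 = 15100
step 3: join D via merge
    card(P join D) = 7500*100/(5) = 150000
    cost = 15100 + 7500*13 + 100*7 + 7500 + 100 = 120900
step 4: join B via merge
    card(P join B) = 150000*60/(10) = 900000
    cost = 120900 + 150000*18 + 60*6 + 150000 + 60 = 2971320

2971320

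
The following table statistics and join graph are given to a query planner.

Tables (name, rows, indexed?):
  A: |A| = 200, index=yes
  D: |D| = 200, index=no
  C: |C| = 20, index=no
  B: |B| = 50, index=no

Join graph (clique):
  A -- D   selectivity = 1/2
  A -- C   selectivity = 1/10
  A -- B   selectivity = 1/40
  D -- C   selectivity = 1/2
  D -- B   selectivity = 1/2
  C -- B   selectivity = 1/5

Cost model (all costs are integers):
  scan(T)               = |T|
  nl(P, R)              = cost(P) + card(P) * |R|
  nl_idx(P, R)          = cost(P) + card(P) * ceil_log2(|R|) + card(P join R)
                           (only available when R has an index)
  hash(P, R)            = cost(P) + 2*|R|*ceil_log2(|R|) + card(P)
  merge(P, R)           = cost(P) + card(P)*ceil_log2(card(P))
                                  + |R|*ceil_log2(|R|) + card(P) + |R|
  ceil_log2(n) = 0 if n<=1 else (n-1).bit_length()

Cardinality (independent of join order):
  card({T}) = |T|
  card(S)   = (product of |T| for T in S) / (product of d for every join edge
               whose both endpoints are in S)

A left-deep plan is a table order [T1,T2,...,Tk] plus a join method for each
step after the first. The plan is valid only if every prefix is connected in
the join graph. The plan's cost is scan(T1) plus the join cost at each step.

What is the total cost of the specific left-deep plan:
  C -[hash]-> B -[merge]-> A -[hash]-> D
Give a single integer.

7540

step 1: scan C: cost=20, card=20
step 2: join B via hash
    card(P join B) = 20*50/(5) = 200
    cost = 20 + 2*50*6 + 20 = 640
step 3: join A via merge
    card(P join A) = 200*200/(10*40) = 100
    cost = 640 + 200*8 + 200*8 + 200 + 200 = 4240
step 4: join D via hash
    card(P join D) = 100*200/(2*2*2) = 2500
    cost = 4240 + 2*200*8 + 100 = 7540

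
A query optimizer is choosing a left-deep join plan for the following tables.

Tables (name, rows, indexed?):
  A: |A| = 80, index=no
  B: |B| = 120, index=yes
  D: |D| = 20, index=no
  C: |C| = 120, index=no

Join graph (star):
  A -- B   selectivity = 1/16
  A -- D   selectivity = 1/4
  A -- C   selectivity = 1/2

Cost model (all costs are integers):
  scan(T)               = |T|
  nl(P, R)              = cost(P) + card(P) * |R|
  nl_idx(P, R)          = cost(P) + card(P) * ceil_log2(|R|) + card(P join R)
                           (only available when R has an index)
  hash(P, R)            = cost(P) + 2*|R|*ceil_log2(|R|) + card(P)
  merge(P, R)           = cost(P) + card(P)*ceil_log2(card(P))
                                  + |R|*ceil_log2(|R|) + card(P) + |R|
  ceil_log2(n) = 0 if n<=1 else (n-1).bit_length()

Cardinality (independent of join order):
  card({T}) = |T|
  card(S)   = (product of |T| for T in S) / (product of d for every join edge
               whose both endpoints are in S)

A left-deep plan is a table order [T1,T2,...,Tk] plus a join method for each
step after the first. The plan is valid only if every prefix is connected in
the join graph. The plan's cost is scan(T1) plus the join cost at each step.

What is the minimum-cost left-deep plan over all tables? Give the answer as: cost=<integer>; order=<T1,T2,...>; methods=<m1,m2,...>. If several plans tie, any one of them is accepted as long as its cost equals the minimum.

Selinger DP (subsets sized 1..n):
  {A}: scan cost=80, card=80
  {B}: scan cost=120, card=120
  {D}: scan cost=20, card=20
  {C}: scan cost=120, card=120
  {AB}: card=600; try (B,nl_idx)→1240, (A,hash)→1360, (B,merge)→1680, (A,merge)→1720, (B,hash)→1840, (B,nl)→9680 …(+1); best=1240 via (B,nl_idx)
  {AD}: card=400; try (D,hash)→360, (A,merge)→780, (D,merge)→840, (A,hash)→1160, (A,nl)→1620, (D,nl)→1680; best=360 via (D,hash)
  {AC}: card=4800; try (A,hash)→1360, (C,merge)→1680, (A,merge)→1720, (C,hash)→1840, (C,nl)→9680, (A,nl)→9720; best=1360 via (A,hash)
  {ABD}: card=3000; try (D,hash)→2040, (B,hash)→2440, (B,merge)→5320, (B,nl_idx)→6160, (D,merge)→7960, (D,nl)→13240 …(+1); best=2040 via (D,hash)
  {ABC}: card=36000; try (C,hash)→3520, (B,hash)→7840, (C,merge)→8800, (B,merge)→69520, (B,nl_idx)→70960, (C,nl)→73240 …(+1); best=3520 via (C,hash)
  {ACD}: card=24000; try (C,hash)→2440, (C,merge)→5320, (D,hash)→6360, (C,nl)→48360, (D,merge)→68680, (D,nl)→97360; best=2440 via (C,hash)
  {ABCD}: card=180000; try (C,hash)→6720, (B,hash)→28120, (D,hash)→39720, (C,merge)→42000, (B,nl_idx)→350440, (C,nl)→362040 …(+4); best=6720 via (C,hash)

cost=6720; order=A,B,D,C; methods=nl_idx,hash,hash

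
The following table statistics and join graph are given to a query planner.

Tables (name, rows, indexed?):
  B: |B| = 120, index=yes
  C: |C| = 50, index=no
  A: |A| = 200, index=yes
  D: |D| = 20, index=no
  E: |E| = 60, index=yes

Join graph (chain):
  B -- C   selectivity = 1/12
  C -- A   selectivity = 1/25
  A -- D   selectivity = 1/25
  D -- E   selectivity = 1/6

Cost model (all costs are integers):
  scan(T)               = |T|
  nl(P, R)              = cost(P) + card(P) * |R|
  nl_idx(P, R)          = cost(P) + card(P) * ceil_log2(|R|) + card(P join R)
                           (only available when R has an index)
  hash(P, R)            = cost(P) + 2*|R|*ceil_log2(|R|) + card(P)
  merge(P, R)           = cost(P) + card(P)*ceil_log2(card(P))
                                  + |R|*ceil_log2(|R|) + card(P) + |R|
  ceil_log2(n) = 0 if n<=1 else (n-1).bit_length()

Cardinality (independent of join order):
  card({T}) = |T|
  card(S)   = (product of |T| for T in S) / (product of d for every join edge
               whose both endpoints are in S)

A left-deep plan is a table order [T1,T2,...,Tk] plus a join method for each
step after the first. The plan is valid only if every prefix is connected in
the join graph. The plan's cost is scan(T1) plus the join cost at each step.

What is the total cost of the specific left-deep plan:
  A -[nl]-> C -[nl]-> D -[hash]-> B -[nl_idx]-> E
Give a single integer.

step 1: scan A: cost=200, card=200
step 2: join C via nl
    card(P join C) = 200*50/(25) = 400
    cost = 200 + 200*50 = 10200
step 3: join D via nl
    card(P join D) = 400*20/(25) = 320
    cost = 10200 + 400*20 = 18200
step 4: join B via hash
    card(P join B) = 320*120/(12) = 3200
    cost = 18200 + 2*120*7 + 320 = 20200
step 5: join E via nl_idx
    card(P join E) = 3200*60/(6) = 32000
    cost = 20200 + 3200*6 + 32000 = 71400

71400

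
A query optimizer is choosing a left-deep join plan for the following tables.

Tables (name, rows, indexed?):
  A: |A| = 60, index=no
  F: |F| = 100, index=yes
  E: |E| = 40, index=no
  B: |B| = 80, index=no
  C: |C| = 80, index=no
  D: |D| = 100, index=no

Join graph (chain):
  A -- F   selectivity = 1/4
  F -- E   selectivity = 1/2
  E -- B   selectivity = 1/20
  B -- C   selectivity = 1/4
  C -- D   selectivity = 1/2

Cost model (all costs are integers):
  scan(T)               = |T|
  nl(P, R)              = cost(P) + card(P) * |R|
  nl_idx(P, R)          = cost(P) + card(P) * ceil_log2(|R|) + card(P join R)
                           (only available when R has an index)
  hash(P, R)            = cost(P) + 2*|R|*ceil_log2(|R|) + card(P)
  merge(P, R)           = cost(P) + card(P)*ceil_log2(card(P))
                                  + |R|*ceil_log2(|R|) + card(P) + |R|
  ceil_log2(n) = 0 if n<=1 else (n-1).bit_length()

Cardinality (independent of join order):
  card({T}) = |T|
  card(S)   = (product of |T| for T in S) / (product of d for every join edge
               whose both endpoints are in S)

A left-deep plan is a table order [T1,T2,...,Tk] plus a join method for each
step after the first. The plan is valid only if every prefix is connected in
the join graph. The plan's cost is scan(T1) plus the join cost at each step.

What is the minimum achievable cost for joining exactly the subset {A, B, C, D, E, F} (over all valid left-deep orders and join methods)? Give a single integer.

Selinger DP over subsets of {A,B,C,D,E,F}:
  {A}: scan cost=60, card=60
  {F}: scan cost=100, card=100
  {E}: scan cost=40, card=40
  {B}: scan cost=80, card=80
  {C}: scan cost=80, card=80
  {D}: scan cost=100, card=100
  {AF}: card=1500; try (A,hash)→920, (F,merge)→1280, (A,merge)→1320, (F,hash)→1520, (F,nl_idx)→1980, (F,nl)→6060 …(+1); best=920 via (A,hash)
  {EF}: card=2000; try (E,hash)→680, (F,merge)→1120, (E,merge)→1180, (F,hash)→1480, (F,nl_idx)→2320, (F,nl)→4040 …(+1); best=680 via (E,hash)
  {BE}: card=160; try (E,hash)→640, (B,merge)→960, (E,merge)→1000, (B,hash)→1200, (B,nl)→3240, (E,nl)→3280; best=640 via (E,hash)
  {BC}: card=1600; try (C,hash)→1280, (B,hash)→1280, (C,merge)→1360, (B,merge)→1360, (C,nl)→6480, (B,nl)→6480; best=1280 via (C,hash)
  {CD}: card=4000; try (C,hash)→1320, (D,merge)→1520, (C,merge)→1540, (D,hash)→1560, (D,nl)→8080, (C,nl)→8100; best=1320 via (C,hash)
  {AEF}: card=30000; try (E,hash)→2900, (A,hash)→3400, (E,merge)→19200, (A,merge)→25100, (E,nl)→60920, (A,nl)→120680; best=2900 via (E,hash)
  {BEF}: card=8000; try (F,hash)→2200, (F,merge)→2880, (B,hash)→3800, (F,nl_idx)→9760, (F,nl)→16640, (B,merge)→25320 …(+1); best=2200 via (F,hash)
  {BCE}: card=3200; try (C,hash)→1920, (C,merge)→2720, (E,hash)→3360, (C,nl)→13440, (E,merge)→20760, (E,nl)→65280; best=1920 via (C,hash)
  {BCD}: card=80000; try (D,hash)→4280, (B,hash)→6440, (D,merge)→21280, (B,merge)→53960, (D,nl)→161280, (B,nl)→321320; best=4280 via (D,hash)
  {ABEF}: card=120000; try (A,hash)→10920, (B,hash)→34020, (A,merge)→114620, (A,nl)→482200, (B,merge)→483540, (B,nl)→2402900; best=10920 via (A,hash)
  {BCEF}: card=160000; try (F,hash)→6520, (C,hash)→11320, (F,merge)→44320, (C,merge)→114840, (F,nl_idx)→184320, (F,nl)→321920 …(+1); best=6520 via (F,hash)
  {BCDE}: card=160000; try (D,hash)→6520, (D,merge)→44320, (E,hash)→84760, (D,nl)→321920, (E,merge)→1444560, (E,nl)→3204280; best=6520 via (D,hash)
  {ABCEF}: card=2400000; try (C,hash)→132040, (A,hash)→167240, (C,merge)→2171560, (A,merge)→3046940, (A,nl)→9606520, (C,nl)→9610920; best=132040 via (C,hash)
  {BCDEF}: card=8000000; try (F,hash)→167920, (D,hash)→167920, (F,merge)→3047320, (D,merge)→3047320, (F,nl_idx)→9126520, (F,nl)→16006520 …(+1); best=167920 via (F,hash)
  {ABCDEF}: card=120000000; try (D,hash)→2533440, (A,hash)→8168640, (D,merge)→55332840, (A,merge)→192168340, (D,nl)→240132040, (A,nl)→480167920; best=2533440 via (D,hash)

2533440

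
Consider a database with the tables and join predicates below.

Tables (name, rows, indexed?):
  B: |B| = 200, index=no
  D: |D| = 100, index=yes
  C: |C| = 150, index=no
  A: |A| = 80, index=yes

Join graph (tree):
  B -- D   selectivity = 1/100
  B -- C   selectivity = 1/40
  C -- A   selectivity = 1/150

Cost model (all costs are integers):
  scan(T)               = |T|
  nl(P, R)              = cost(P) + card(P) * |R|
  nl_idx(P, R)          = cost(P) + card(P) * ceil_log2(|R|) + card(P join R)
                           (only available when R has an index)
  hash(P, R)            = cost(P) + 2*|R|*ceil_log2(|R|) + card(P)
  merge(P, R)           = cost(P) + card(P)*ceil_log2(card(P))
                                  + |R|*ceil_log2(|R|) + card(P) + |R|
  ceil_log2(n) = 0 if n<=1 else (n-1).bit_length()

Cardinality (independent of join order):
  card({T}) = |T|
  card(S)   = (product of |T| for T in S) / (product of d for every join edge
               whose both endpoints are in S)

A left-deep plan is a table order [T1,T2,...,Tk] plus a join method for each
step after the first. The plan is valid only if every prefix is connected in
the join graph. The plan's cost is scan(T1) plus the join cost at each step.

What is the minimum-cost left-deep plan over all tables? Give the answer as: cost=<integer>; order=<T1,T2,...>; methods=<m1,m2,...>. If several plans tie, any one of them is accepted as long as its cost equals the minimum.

cost=5520; order=C,A,B,D; methods=nl_idx,merge,hash

Selinger DP (subsets sized 1..n):
  {B}: scan cost=200, card=200
  {D}: scan cost=100, card=100
  {C}: scan cost=150, card=150
  {A}: scan cost=80, card=80
  {BD}: card=200; try (D,hash)→1800, (D,nl_idx)→1800, (B,merge)→2700, (D,merge)→2800, (B,hash)→3400, (B,nl)→20100 …(+1); best=1800 via (D,hash)
  {BC}: card=750; try (C,hash)→2800, (B,merge)→3300, (C,merge)→3350, (B,hash)→3500, (B,nl)→30150, (C,nl)→30200; best=2800 via (C,hash)
  {AC}: card=80; try (A,nl_idx)→1280, (A,hash)→1420, (C,merge)→2070, (A,merge)→2140, (C,hash)→2560, (C,nl)→12080 …(+1); best=1280 via (A,nl_idx)
  {BCD}: card=750; try (C,hash)→4400, (D,hash)→4950, (C,merge)→4950, (D,nl_idx)→8800, (D,merge)→11850, (C,nl)→31800 …(+1); best=4400 via (C,hash)
  {ABC}: card=400; try (B,merge)→3720, (B,hash)→4560, (A,hash)→4670, (A,nl_idx)→8450, (A,merge)→11690, (B,nl)→17280 …(+1); best=3720 via (B,merge)
  {ABCD}: card=400; try (D,hash)→5520, (A,hash)→6270, (D,nl_idx)→6920, (D,merge)→8520, (A,nl_idx)→10050, (A,merge)→13290 …(+2); best=5520 via (D,hash)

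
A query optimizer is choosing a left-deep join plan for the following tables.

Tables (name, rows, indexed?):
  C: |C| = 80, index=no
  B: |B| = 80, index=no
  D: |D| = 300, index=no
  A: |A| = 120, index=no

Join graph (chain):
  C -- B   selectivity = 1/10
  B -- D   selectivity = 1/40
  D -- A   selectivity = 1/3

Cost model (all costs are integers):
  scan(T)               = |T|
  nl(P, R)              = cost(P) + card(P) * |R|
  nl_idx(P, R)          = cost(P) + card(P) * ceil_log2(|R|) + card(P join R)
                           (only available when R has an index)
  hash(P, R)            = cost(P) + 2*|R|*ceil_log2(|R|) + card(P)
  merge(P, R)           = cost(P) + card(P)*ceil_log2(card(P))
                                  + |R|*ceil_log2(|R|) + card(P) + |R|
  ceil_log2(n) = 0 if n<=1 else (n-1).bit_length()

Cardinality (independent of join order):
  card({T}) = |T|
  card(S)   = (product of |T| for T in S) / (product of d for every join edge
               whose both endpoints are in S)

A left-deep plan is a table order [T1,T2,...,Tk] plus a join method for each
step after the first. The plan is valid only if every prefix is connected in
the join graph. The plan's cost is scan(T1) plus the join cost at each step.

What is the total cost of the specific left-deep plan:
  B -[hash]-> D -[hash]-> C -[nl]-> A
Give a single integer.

583280

step 1: scan B: cost=80, card=80
step 2: join D via hash
    card(P join D) = 80*300/(40) = 600
    cost = 80 + 2*300*9 + 80 = 5560
step 3: join C via hash
    card(P join C) = 600*80/(10) = 4800
    cost = 5560 + 2*80*7 + 600 = 7280
step 4: join A via nl
    card(P join A) = 4800*120/(3) = 192000
    cost = 7280 + 4800*120 = 583280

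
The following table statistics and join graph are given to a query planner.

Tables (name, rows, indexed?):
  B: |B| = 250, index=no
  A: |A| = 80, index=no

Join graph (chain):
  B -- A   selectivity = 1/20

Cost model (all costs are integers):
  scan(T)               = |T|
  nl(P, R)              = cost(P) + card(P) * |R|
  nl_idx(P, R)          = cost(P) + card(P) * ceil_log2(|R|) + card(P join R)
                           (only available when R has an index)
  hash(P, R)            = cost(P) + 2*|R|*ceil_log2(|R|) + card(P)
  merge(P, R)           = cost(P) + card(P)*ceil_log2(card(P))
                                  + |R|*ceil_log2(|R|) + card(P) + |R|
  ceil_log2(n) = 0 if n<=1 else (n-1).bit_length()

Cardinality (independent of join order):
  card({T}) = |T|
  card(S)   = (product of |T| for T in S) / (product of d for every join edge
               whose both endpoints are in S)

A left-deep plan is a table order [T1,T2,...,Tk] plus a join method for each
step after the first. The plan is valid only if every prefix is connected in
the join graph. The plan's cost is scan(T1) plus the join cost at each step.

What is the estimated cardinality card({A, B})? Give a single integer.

1000

Tables in S: A(80), B(250)
Edges inside S: B-A(d=20)
numerator = 80 * 250 = 20000
denominator = 20 = 20
card(S) = 20000 / 20 = 1000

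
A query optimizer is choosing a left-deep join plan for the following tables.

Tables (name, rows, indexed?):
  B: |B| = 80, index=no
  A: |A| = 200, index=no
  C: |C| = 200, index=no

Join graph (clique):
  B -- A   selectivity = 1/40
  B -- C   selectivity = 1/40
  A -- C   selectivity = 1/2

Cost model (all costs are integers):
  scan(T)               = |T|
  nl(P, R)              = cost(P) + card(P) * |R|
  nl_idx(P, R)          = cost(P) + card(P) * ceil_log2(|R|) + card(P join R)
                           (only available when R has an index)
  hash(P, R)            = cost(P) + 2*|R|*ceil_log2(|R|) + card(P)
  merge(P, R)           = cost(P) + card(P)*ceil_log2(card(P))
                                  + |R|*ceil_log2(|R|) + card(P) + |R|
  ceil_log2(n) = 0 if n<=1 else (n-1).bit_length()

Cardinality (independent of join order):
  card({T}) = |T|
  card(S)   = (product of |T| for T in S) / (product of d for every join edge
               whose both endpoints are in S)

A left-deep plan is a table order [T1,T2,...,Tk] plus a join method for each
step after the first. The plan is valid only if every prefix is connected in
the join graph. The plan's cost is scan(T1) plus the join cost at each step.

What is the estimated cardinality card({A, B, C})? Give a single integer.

Tables in S: A(200), B(80), C(200)
Edges inside S: B-A(d=40), B-C(d=40), A-C(d=2)
numerator = 200 * 80 * 200 = 3200000
denominator = 40 * 40 * 2 = 3200
card(S) = 3200000 / 3200 = 1000

1000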